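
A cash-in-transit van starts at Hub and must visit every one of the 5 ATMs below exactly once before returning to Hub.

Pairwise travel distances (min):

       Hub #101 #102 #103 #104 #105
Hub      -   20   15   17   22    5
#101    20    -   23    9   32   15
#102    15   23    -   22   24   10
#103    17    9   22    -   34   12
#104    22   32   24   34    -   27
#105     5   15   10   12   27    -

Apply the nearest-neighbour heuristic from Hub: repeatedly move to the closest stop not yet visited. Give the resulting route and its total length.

From Hub: distances to unvisited — #105=5, #102=15, #103=17, #101=20, #104=22. Nearest is #105 (5).
From #105: distances to unvisited — #102=10, #103=12, #101=15, #104=27. Nearest is #102 (10).
From #102: distances to unvisited — #103=22, #101=23, #104=24. Nearest is #103 (22).
From #103: distances to unvisited — #101=9, #104=34. Nearest is #101 (9).
From #101: distances to unvisited — #104=32. Nearest is #104 (32).
Return #104→Hub: 22.
Total = 5 + 10 + 22 + 9 + 32 + 22 = 100.

Total distance 100 min via the nearest-neighbour route Hub → #105 → #102 → #103 → #101 → #104 → Hub.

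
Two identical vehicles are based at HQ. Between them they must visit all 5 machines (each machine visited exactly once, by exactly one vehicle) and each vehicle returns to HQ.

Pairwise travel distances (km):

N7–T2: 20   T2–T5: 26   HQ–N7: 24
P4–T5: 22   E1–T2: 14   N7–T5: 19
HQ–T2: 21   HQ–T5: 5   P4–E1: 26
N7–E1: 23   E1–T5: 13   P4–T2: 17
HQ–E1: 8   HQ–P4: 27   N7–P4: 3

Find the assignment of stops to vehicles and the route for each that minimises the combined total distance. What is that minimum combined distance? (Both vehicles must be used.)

76 km — the smallest possible combined total.

There are 2^4 − 1 = 15 ways to divide the 5 stops into two non-empty groups. For each, the best each vehicle can do is its own shortest tour through its group:
  {N7} + {P4, E1, T2, T5}: 48 + 66 = 114
  {P4} + {N7, E1, T2, T5}: 54 + 66 = 120
  {N7, P4} + {E1, T2, T5}: 54 + 53 = 107
  {E1} + {N7, P4, T2, T5}: 16 + 65 = 81
  {N7, E1} + {P4, T2, T5}: 55 + 65 = 120
  {P4, E1} + {N7, T2, T5}: 61 + 65 = 126
  … (15 splits in total)
  {N7, P4, E1, T2} + {T5}: 66 + 10 = 76  ← best
Best: vehicle 1 HQ → N7 → P4 → T2 → E1 → HQ = 66; vehicle 2 HQ → T5 → HQ = 10; combined 76.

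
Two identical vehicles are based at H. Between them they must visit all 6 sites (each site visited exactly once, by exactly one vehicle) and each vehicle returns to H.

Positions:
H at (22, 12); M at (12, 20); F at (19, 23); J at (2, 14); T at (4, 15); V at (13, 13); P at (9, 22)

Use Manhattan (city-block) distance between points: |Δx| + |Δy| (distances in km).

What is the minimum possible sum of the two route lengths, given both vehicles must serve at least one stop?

Try each way of splitting the stops between the two vehicles (each non-empty) and, for each split, find the best tour for each vehicle:
  {M} + {F, J, T, V, P}: 36 + 62 = 98
  {F} + {M, J, T, V, P}: 28 + 60 = 88
  {M, F} + {J, T, V, P}: 42 + 60 = 102
  {J} + {M, F, T, V, P}: 44 + 62 = 106
  {M, J} + {F, T, V, P}: 56 + 58 = 114
  {F, J} + {M, T, V, P}: 62 + 56 = 118
  … (31 splits in total)
  {V} + {M, F, J, T, P}: 20 + 66 = 86  ← best
Best: vehicle 1 H → V → H = 20; vehicle 2 H → F → M → P → T → J → H = 66; combined 86.

Minimum combined distance: 86 km.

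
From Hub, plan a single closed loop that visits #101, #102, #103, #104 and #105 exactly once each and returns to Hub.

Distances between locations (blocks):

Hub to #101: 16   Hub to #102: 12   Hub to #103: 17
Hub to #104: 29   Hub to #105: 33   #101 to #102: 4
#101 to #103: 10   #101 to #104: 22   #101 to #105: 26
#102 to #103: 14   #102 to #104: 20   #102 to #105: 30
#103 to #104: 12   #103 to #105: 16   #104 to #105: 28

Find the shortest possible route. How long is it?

Minimum total distance: 99 blocks.

With 5 stops there are 5!/2 = 60 distinct round trips (a route and its reverse cost the same).
Hub → #101 → #102 → #103 → #104 → #105 → Hub: 16+4+14+12+28+33 = 107
Hub → #101 → #102 → #103 → #105 → #104 → Hub: 16+4+14+16+28+29 = 107
Hub → #101 → #102 → #104 → #103 → #105 → Hub: 16+4+20+12+16+33 = 101
Hub → #101 → #102 → #104 → #105 → #103 → Hub: 16+4+20+28+16+17 = 101
Hub → #101 → #102 → #105 → #103 → #104 → Hub: 16+4+30+16+12+29 = 107
Hub → #101 → #102 → #105 → #104 → #103 → Hub: 16+4+30+28+12+17 = 107
Hub → #101 → #103 → #102 → #104 → #105 → Hub: 16+10+14+20+28+33 = 121
Hub → #101 → #103 → #102 → #105 → #104 → Hub: 16+10+14+30+28+29 = 127
Hub → #101 → #103 → #104 → #102 → #105 → Hub: 16+10+12+20+30+33 = 121
Hub → #101 → #103 → #104 → #105 → #102 → Hub: 16+10+12+28+30+12 = 108
Hub → #101 → #103 → #105 → #102 → #104 → Hub: 16+10+16+30+20+29 = 121
Hub → #101 → #103 → #105 → #104 → #102 → Hub: 16+10+16+28+20+12 = 102
Hub → #101 → #104 → #102 → #103 → #105 → Hub: 16+22+20+14+16+33 = 121
Hub → #101 → #104 → #102 → #105 → #103 → Hub: 16+22+20+30+16+17 = 121
… (46 more)
Hub → #102 → #101 → #103 → #104 → #105 → Hub: 12+4+10+12+28+33 = 99  ← best
The minimum is 99.
One optimal route: Hub → #102 → #101 → #103 → #104 → #105 → Hub (or its reverse).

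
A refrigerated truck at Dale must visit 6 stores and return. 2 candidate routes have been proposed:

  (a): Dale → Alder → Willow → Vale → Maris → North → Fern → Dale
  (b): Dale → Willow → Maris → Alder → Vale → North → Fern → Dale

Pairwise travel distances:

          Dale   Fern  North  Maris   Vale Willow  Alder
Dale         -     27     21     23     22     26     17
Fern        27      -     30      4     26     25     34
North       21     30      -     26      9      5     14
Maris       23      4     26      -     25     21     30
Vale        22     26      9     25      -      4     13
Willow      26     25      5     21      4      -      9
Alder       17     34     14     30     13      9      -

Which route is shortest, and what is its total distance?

(a): 17 + 9 + 4 + 25 + 26 + 30 + 27 = 138
(b): 26 + 21 + 30 + 13 + 9 + 30 + 27 = 156

138 — (a) is the shortest.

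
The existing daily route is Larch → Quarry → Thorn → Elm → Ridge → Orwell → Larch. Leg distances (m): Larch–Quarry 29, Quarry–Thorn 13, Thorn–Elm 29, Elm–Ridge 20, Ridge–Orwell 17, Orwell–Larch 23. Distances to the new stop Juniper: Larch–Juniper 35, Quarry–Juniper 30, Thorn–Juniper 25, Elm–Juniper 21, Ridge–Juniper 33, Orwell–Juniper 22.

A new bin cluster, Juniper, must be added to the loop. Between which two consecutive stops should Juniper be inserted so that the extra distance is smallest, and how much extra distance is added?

+17 m — insert Juniper between Thorn and Elm.

Insertion cost between consecutive stops i–j is d(i,Juniper) + d(Juniper,j) − d(i,j):
  between Larch and Quarry: 35 + 30 − 29 = 36
  between Quarry and Thorn: 30 + 25 − 13 = 42
  between Thorn and Elm: 25 + 21 − 29 = 17
  between Elm and Ridge: 21 + 33 − 20 = 34
  between Ridge and Orwell: 33 + 22 − 17 = 38
  between Orwell and Larch: 22 + 35 − 23 = 34
Cheapest insertion is between Thorn and Elm, adding 17.
New total = 131 + 17 = 148.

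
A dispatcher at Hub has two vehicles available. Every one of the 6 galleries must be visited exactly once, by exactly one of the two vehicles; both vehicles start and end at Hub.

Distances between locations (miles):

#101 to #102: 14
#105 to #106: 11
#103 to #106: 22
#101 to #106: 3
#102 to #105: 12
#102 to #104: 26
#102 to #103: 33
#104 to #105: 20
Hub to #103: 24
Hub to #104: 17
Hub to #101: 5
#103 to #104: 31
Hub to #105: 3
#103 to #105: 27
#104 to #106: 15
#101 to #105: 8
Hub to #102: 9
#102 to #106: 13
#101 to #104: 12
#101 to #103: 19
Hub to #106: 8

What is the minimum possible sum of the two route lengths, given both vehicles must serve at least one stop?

Minimum combined distance: 98 miles.

There are 2^5 − 1 = 31 ways to divide the 6 stops into two non-empty groups. For each, the best each vehicle can do is its own shortest tour through its group:
  {#101} + {#102, #103, #104, #105, #106}: 10 + 98 = 108
  {#102} + {#101, #103, #104, #105, #106}: 18 + 84 = 102
  {#101, #102} + {#103, #104, #105, #106}: 28 + 84 = 112
  {#103} + {#101, #102, #104, #105, #106}: 48 + 60 = 108
  {#101, #103} + {#102, #104, #105, #106}: 48 + 60 = 108
  {#102, #103} + {#101, #104, #105, #106}: 66 + 46 = 112
  … (31 splits in total)
  {#105} + {#101, #102, #103, #104, #106}: 6 + 92 = 98  ← best
Best: vehicle 1 Hub → #105 → Hub = 6; vehicle 2 Hub → #101 → #103 → #104 → #106 → #102 → Hub = 92; combined 98.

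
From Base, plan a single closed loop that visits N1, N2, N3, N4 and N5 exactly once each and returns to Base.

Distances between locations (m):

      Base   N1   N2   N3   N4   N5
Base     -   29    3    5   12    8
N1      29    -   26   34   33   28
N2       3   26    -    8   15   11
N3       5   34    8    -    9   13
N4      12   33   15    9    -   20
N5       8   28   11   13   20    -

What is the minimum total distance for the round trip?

There are 60 distinct closed tours to check (reversals are equivalent).
Base-N1-N2-N3-N4-N5-Base: 29+26+8+9+20+8 = 100
Base-N1-N2-N3-N5-N4-Base: 29+26+8+13+20+12 = 108
Base-N1-N2-N4-N3-N5-Base: 29+26+15+9+13+8 = 100
Base-N1-N2-N4-N5-N3-Base: 29+26+15+20+13+5 = 108
Base-N1-N2-N5-N3-N4-Base: 29+26+11+13+9+12 = 100
Base-N1-N2-N5-N4-N3-Base: 29+26+11+20+9+5 = 100
Base-N1-N3-N2-N4-N5-Base: 29+34+8+15+20+8 = 114
Base-N1-N3-N2-N5-N4-Base: 29+34+8+11+20+12 = 114
Base-N1-N3-N4-N2-N5-Base: 29+34+9+15+11+8 = 106
Base-N1-N3-N4-N5-N2-Base: 29+34+9+20+11+3 = 106
Base-N1-N3-N5-N2-N4-Base: 29+34+13+11+15+12 = 114
Base-N1-N3-N5-N4-N2-Base: 29+34+13+20+15+3 = 114
Base-N1-N4-N2-N3-N5-Base: 29+33+15+8+13+8 = 106
Base-N1-N4-N2-N5-N3-Base: 29+33+15+11+13+5 = 106
… (46 more)
Base-N2-N3-N4-N1-N5-Base: 3+8+9+33+28+8 = 89  ← best
The minimum is 89.
One optimal route: Base → N2 → N3 → N4 → N1 → N5 → Base (or its reverse).

Shortest round trip = 89 m.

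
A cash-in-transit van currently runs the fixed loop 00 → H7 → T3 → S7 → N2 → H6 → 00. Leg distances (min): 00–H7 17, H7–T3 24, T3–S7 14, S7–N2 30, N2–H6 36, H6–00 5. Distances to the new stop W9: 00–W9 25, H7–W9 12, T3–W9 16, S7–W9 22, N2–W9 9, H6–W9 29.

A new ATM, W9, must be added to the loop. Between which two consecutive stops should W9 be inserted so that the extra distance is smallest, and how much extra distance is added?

Minimum extra distance: 1 min, inserting W9 between S7 and N2.

Insertion cost between consecutive stops i–j is d(i,W9) + d(W9,j) − d(i,j):
  between 00 and H7: 25 + 12 − 17 = 20
  between H7 and T3: 12 + 16 − 24 = 4
  between T3 and S7: 16 + 22 − 14 = 24
  between S7 and N2: 22 + 9 − 30 = 1
  between N2 and H6: 9 + 29 − 36 = 2
  between H6 and 00: 29 + 25 − 5 = 49
Cheapest insertion is between S7 and N2, adding 1.
New total = 126 + 1 = 127.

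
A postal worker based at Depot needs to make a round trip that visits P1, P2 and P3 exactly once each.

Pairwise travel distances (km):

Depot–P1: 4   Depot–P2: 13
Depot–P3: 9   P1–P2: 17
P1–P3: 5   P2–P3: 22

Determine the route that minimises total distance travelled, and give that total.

44 km — the shortest possible round trip.

Depot → P1 → P2 → P3 → Depot: 4+17+22+9 = 52
Depot → P1 → P3 → P2 → Depot: 4+5+22+13 = 44
Depot → P2 → P1 → P3 → Depot: 13+17+5+9 = 44
The minimum is 44.
One optimal route: Depot → P1 → P3 → P2 → Depot (or its reverse).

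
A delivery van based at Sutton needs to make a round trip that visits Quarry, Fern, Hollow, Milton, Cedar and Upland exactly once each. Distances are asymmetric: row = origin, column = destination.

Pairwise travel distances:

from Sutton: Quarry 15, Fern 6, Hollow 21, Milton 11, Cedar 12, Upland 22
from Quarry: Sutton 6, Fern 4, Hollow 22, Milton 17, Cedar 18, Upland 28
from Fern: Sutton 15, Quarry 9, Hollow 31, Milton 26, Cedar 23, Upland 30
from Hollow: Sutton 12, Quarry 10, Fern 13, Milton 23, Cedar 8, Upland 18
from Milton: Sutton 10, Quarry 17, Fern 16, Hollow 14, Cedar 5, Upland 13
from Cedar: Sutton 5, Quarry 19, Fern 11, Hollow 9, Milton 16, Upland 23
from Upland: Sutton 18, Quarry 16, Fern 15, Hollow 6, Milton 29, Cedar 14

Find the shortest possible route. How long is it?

Sutton→Quarry→Fern→Hollow→Milton→Cedar→Upland→Sutton: 15+4+31+23+5+23+18 = 119
Sutton→Quarry→Fern→Hollow→Milton→Upland→Cedar→Sutton: 15+4+31+23+13+14+5 = 105
Sutton→Quarry→Fern→Hollow→Cedar→Milton→Upland→Sutton: 15+4+31+8+16+13+18 = 105
Sutton→Quarry→Fern→Hollow→Cedar→Upland→Milton→Sutton: 15+4+31+8+23+29+10 = 120
Sutton→Quarry→Fern→Hollow→Upland→Milton→Cedar→Sutton: 15+4+31+18+29+5+5 = 107
Sutton→Quarry→Fern→Hollow→Upland→Cedar→Milton→Sutton: 15+4+31+18+14+16+10 = 108
Sutton→Quarry→Fern→Milton→Hollow→Cedar→Upland→Sutton: 15+4+26+14+8+23+18 = 108
Sutton→Quarry→Fern→Milton→Hollow→Upland→Cedar→Sutton: 15+4+26+14+18+14+5 = 96
… (712 more)
Sutton→Fern→Quarry→Milton→Upland→Hollow→Cedar→Sutton: 6+9+17+13+6+8+5 = 64  ← best
The minimum is 64.
One optimal route: Sutton → Fern → Quarry → Milton → Upland → Hollow → Cedar → Sutton.

Minimum total distance: 64.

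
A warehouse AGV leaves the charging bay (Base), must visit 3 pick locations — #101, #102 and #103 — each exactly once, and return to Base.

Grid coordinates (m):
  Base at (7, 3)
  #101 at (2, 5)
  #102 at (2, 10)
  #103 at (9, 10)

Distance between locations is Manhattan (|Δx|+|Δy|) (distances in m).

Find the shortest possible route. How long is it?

28 m — the shortest possible round trip.

With 3 stops there are 3!/2 = 3 distinct round trips (a route and its reverse cost the same).
Base-#101-#102-#103-Base: 7+5+7+9 = 28
Base-#101-#103-#102-Base: 7+12+7+12 = 38
Base-#102-#101-#103-Base: 12+5+12+9 = 38
The minimum is 28.
One optimal route: Base → #101 → #102 → #103 → Base (or its reverse).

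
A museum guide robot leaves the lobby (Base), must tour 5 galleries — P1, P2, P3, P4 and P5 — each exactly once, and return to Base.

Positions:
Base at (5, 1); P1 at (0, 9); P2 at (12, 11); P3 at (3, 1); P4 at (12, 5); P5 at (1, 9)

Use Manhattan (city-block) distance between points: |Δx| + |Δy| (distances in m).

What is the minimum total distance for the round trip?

There are 60 distinct closed tours to check (reversals are equivalent).
Base→P1→P2→P3→P4→P5→Base: 13+14+19+13+15+12 = 86
Base→P1→P2→P3→P5→P4→Base: 13+14+19+10+15+11 = 82
Base→P1→P2→P4→P3→P5→Base: 13+14+6+13+10+12 = 68
Base→P1→P2→P4→P5→P3→Base: 13+14+6+15+10+2 = 60
Base→P1→P2→P5→P3→P4→Base: 13+14+13+10+13+11 = 74
Base→P1→P2→P5→P4→P3→Base: 13+14+13+15+13+2 = 70
Base→P1→P3→P2→P4→P5→Base: 13+11+19+6+15+12 = 76
Base→P1→P3→P2→P5→P4→Base: 13+11+19+13+15+11 = 82
Base→P1→P3→P4→P2→P5→Base: 13+11+13+6+13+12 = 68
Base→P1→P3→P4→P5→P2→Base: 13+11+13+15+13+17 = 82
Base→P1→P3→P5→P2→P4→Base: 13+11+10+13+6+11 = 64
Base→P1→P3→P5→P4→P2→Base: 13+11+10+15+6+17 = 72
Base→P1→P4→P2→P3→P5→Base: 13+16+6+19+10+12 = 76
Base→P1→P4→P2→P5→P3→Base: 13+16+6+13+10+2 = 60
… (46 more)
Base→P3→P1→P5→P2→P4→Base: 2+11+1+13+6+11 = 44  ← best
The minimum is 44.
One optimal route: Base → P3 → P1 → P5 → P2 → P4 → Base (or its reverse).

Minimum total distance: 44 m.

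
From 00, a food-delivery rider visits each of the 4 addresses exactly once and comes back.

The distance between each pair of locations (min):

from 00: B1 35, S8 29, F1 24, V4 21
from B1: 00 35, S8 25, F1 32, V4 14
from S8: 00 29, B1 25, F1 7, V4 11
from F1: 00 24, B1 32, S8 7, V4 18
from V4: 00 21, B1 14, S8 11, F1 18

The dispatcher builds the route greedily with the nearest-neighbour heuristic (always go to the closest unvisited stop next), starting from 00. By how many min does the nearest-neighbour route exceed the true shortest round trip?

15 min longer than the optimal tour.

00: V4=21, F1=24, S8=29, B1=35 ⇒ V4
V4: S8=11, B1=14, F1=18 ⇒ S8
S8: F1=7, B1=25 ⇒ F1
F1: B1=32 ⇒ B1
NN route 00 → V4 → S8 → F1 → B1 → 00 costs 106.
Optimal: 00 → B1 → V4 → S8 → F1 → 00 costs 91 (by enumerating all 12 distinct tours).
Excess = 106 − 91 = 15.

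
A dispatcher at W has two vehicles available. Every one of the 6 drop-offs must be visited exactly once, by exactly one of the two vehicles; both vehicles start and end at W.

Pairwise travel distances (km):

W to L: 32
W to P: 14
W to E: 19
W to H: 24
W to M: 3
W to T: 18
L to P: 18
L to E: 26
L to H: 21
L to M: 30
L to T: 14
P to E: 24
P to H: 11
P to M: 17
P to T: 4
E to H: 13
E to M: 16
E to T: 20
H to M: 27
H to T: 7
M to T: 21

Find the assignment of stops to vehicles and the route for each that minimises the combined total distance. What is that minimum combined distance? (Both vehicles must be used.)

Minimum combined distance: 91 km.

Check every non-empty split of the stops between the two vehicles; for each half take its own optimal tour:
  {L} + {P, E, H, M, T}: 64 + 57 = 121
  {P} + {L, E, H, M, T}: 28 + 85 = 113
  {L, P} + {E, H, M, T}: 64 + 57 = 121
  {E} + {L, P, H, M, T}: 38 + 79 = 117
  {L, E} + {P, H, M, T}: 77 + 55 = 132
  {P, E} + {L, H, M, T}: 57 + 78 = 135
  … (31 splits in total)
  {M} + {L, P, E, H, T}: 6 + 85 = 91  ← best
Best: vehicle 1 W → M → W = 6; vehicle 2 W → P → L → T → H → E → W = 85; combined 91.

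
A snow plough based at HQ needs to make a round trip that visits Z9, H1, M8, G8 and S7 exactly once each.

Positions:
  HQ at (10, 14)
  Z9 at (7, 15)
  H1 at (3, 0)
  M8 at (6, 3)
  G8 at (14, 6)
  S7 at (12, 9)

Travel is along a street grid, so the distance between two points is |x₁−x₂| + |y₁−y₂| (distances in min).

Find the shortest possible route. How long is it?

52 min — the shortest possible round trip.

HQ-Z9-H1-M8-G8-S7-HQ: 4+19+6+11+5+7 = 52
HQ-Z9-H1-M8-S7-G8-HQ: 4+19+6+12+5+12 = 58
HQ-Z9-H1-G8-M8-S7-HQ: 4+19+17+11+12+7 = 70
HQ-Z9-H1-G8-S7-M8-HQ: 4+19+17+5+12+15 = 72
HQ-Z9-H1-S7-M8-G8-HQ: 4+19+18+12+11+12 = 76
HQ-Z9-H1-S7-G8-M8-HQ: 4+19+18+5+11+15 = 72
HQ-Z9-M8-H1-G8-S7-HQ: 4+13+6+17+5+7 = 52
HQ-Z9-M8-H1-S7-G8-HQ: 4+13+6+18+5+12 = 58
HQ-Z9-M8-G8-H1-S7-HQ: 4+13+11+17+18+7 = 70
HQ-Z9-M8-G8-S7-H1-HQ: 4+13+11+5+18+21 = 72
HQ-Z9-M8-S7-H1-G8-HQ: 4+13+12+18+17+12 = 76
HQ-Z9-M8-S7-G8-H1-HQ: 4+13+12+5+17+21 = 72
HQ-Z9-G8-H1-M8-S7-HQ: 4+16+17+6+12+7 = 62
HQ-Z9-G8-H1-S7-M8-HQ: 4+16+17+18+12+15 = 82
… (46 more)
The minimum is 52.
One optimal route: HQ → Z9 → H1 → M8 → G8 → S7 → HQ (or its reverse).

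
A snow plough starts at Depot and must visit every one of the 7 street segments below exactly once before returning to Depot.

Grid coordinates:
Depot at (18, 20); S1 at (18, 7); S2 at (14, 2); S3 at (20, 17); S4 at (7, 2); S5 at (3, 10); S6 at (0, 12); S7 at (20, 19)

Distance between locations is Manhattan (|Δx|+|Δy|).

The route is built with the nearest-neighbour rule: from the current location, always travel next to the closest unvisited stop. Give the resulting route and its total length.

76 along Depot → S7 → S3 → S1 → S2 → S4 → S5 → S6 → Depot.

Depot → [S7:3 / S3:5 / S1:13 / S2:22 / S5:25 / S6:26 / S4:29] → S7 (3)
S7 → [S3:2 / S1:14 / S2:23 / S5:26 / S6:27 / S4:30] → S3 (2)
S3 → [S1:12 / S2:21 / S5:24 / S6:25 / S4:28] → S1 (12)
S1 → [S2:9 / S4:16 / S5:18 / S6:23] → S2 (9)
S2 → [S4:7 / S5:19 / S6:24] → S4 (7)
S4 → [S5:12 / S6:17] → S5 (12)
S5 → [S6:5] → S6 (5)
Return S6→Depot: 26.
Total = 3 + 2 + 12 + 9 + 7 + 12 + 5 + 26 = 76.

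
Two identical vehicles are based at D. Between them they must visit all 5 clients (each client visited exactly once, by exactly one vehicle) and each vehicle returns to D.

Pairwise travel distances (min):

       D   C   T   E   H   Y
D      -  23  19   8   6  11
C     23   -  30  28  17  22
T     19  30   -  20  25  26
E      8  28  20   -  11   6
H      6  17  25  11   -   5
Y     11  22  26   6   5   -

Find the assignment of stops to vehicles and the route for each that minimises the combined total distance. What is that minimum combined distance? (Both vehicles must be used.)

Check every non-empty split of the stops between the two vehicles; for each half take its own optimal tour:
  {C} + {T, E, H, Y}: 46 + 56 = 102
  {T} + {C, E, H, Y}: 38 + 59 = 97
  {C, T} + {E, H, Y}: 72 + 25 = 97
  {E} + {C, T, H, Y}: 16 + 82 = 98
  {C, E} + {T, H, Y}: 59 + 56 = 115
  {T, E} + {C, H, Y}: 47 + 56 = 103
  … (15 splits in total)
Best: vehicle 1 D → T → D = 38; vehicle 2 D → C → H → Y → E → D = 59; combined 97.

97 min — the smallest possible combined total.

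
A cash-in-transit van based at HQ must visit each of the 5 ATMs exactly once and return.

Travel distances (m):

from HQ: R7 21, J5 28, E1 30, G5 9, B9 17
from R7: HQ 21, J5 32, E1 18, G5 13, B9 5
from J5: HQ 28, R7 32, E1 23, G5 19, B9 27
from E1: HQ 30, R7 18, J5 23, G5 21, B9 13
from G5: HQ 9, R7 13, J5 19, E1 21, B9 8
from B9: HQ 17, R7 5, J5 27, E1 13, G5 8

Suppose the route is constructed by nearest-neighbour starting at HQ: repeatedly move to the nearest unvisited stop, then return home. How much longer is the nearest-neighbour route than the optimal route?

HQ: G5=9, B9=17, R7=21, J5=28, E1=30 ⇒ G5
G5: B9=8, R7=13, J5=19, E1=21 ⇒ B9
B9: R7=5, E1=13, J5=27 ⇒ R7
R7: E1=18, J5=32 ⇒ E1
E1: J5=23 ⇒ J5
NN route HQ → G5 → B9 → R7 → E1 → J5 → HQ costs 91.
Optimal: HQ → R7 → B9 → E1 → J5 → G5 → HQ costs 90 (by enumerating all 60 distinct tours).
Excess = 91 − 90 = 1.

1 m longer than the optimal tour.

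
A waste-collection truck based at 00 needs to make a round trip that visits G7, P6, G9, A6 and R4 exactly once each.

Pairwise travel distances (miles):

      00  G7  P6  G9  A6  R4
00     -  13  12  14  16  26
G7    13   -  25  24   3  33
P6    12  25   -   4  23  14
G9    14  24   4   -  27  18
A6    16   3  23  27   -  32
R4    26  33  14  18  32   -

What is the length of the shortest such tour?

80 miles — the shortest possible round trip.

With 5 stops there are 5!/2 = 60 distinct round trips (a route and its reverse cost the same).
00→G7→P6→G9→A6→R4→00: 13+25+4+27+32+26 = 127
00→G7→P6→G9→R4→A6→00: 13+25+4+18+32+16 = 108
00→G7→P6→A6→G9→R4→00: 13+25+23+27+18+26 = 132
00→G7→P6→A6→R4→G9→00: 13+25+23+32+18+14 = 125
00→G7→P6→R4→G9→A6→00: 13+25+14+18+27+16 = 113
00→G7→P6→R4→A6→G9→00: 13+25+14+32+27+14 = 125
00→G7→G9→P6→A6→R4→00: 13+24+4+23+32+26 = 122
00→G7→G9→P6→R4→A6→00: 13+24+4+14+32+16 = 103
00→G7→G9→A6→P6→R4→00: 13+24+27+23+14+26 = 127
00→G7→G9→A6→R4→P6→00: 13+24+27+32+14+12 = 122
00→G7→G9→R4→P6→A6→00: 13+24+18+14+23+16 = 108
00→G7→G9→R4→A6→P6→00: 13+24+18+32+23+12 = 122
00→G7→A6→P6→G9→R4→00: 13+3+23+4+18+26 = 87
00→G7→A6→P6→R4→G9→00: 13+3+23+14+18+14 = 85
… (46 more)
00→G7→A6→R4→P6→G9→00: 13+3+32+14+4+14 = 80  ← best
The minimum is 80.
One optimal route: 00 → G7 → A6 → R4 → P6 → G9 → 00 (or its reverse).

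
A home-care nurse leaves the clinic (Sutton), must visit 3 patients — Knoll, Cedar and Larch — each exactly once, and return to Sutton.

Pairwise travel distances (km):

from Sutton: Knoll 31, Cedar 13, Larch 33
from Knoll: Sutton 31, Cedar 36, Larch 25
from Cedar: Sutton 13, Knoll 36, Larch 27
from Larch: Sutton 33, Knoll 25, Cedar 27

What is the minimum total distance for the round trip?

There are 3 distinct closed tours to check (reversals are equivalent).
Sutton - Knoll - Cedar - Larch - Sutton: 31+36+27+33 = 127
Sutton - Knoll - Larch - Cedar - Sutton: 31+25+27+13 = 96
Sutton - Cedar - Knoll - Larch - Sutton: 13+36+25+33 = 107
The minimum is 96.
One optimal route: Sutton → Knoll → Larch → Cedar → Sutton (or its reverse).

Shortest round trip = 96 km.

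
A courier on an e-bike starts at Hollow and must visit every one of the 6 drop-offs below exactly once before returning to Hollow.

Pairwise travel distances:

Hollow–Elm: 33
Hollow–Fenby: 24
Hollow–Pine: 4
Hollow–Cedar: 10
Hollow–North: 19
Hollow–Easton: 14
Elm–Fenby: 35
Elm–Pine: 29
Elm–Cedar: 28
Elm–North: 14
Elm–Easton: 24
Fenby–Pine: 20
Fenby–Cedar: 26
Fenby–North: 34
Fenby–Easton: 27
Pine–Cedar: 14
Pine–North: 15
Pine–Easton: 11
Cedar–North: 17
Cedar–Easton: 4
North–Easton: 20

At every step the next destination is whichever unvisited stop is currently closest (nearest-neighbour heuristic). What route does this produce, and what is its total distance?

Hollow → [Pine:4 / Cedar:10 / Easton:14 / North:19 / Fenby:24 / Elm:33] → Pine (4)
Pine → [Easton:11 / Cedar:14 / North:15 / Fenby:20 / Elm:29] → Easton (11)
Easton → [Cedar:4 / North:20 / Elm:24 / Fenby:27] → Cedar (4)
Cedar → [North:17 / Fenby:26 / Elm:28] → North (17)
North → [Elm:14 / Fenby:34] → Elm (14)
Elm → [Fenby:35] → Fenby (35)
Return Fenby→Hollow: 24.
Total = 4 + 11 + 4 + 17 + 14 + 35 + 24 = 109.

Total distance 109 via the nearest-neighbour route Hollow → Pine → Easton → Cedar → North → Elm → Fenby → Hollow.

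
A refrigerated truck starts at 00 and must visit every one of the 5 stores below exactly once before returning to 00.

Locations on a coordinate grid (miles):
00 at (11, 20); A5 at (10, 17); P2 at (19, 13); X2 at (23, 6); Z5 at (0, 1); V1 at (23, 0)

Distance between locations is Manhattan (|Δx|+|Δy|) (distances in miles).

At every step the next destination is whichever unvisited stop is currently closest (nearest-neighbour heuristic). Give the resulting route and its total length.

Nearest-neighbour total = 88 miles; route 00 → A5 → P2 → X2 → V1 → Z5 → 00.

00 → [A5:4 / P2:15 / X2:26 / Z5:30 / V1:32] → A5 (4)
A5 → [P2:13 / X2:24 / Z5:26 / V1:30] → P2 (13)
P2 → [X2:11 / V1:17 / Z5:31] → X2 (11)
X2 → [V1:6 / Z5:28] → V1 (6)
V1 → [Z5:24] → Z5 (24)
Return Z5→00: 30.
Total = 4 + 13 + 11 + 6 + 24 + 30 = 88.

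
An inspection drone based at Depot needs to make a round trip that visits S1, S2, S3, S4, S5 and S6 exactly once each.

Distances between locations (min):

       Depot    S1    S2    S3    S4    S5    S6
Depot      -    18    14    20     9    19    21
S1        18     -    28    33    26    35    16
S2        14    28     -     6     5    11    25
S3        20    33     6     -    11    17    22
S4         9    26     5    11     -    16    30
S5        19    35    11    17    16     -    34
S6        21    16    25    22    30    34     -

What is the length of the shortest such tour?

Minimum total distance: 98 min.

There are 360 distinct closed tours to check (reversals are equivalent).
Depot → S1 → S2 → S3 → S4 → S5 → S6 → Depot: 18+28+6+11+16+34+21 = 134
Depot → S1 → S2 → S3 → S4 → S6 → S5 → Depot: 18+28+6+11+30+34+19 = 146
Depot → S1 → S2 → S3 → S5 → S4 → S6 → Depot: 18+28+6+17+16+30+21 = 136
Depot → S1 → S2 → S3 → S5 → S6 → S4 → Depot: 18+28+6+17+34+30+9 = 142
Depot → S1 → S2 → S3 → S6 → S4 → S5 → Depot: 18+28+6+22+30+16+19 = 139
Depot → S1 → S2 → S3 → S6 → S5 → S4 → Depot: 18+28+6+22+34+16+9 = 133
Depot → S1 → S2 → S4 → S3 → S5 → S6 → Depot: 18+28+5+11+17+34+21 = 134
Depot → S1 → S2 → S4 → S3 → S6 → S5 → Depot: 18+28+5+11+22+34+19 = 137
… (352 more)
Depot → S1 → S6 → S3 → S2 → S5 → S4 → Depot: 18+16+22+6+11+16+9 = 98  ← best
The minimum is 98.
One optimal route: Depot → S1 → S6 → S3 → S2 → S5 → S4 → Depot (or its reverse).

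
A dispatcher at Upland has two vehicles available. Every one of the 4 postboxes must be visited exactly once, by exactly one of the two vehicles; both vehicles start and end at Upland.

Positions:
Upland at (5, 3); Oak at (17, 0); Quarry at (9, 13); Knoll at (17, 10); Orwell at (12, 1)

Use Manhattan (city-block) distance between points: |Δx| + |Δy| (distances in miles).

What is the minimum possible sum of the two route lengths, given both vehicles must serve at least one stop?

Try each way of splitting the stops between the two vehicles (each non-empty) and, for each split, find the best tour for each vehicle:
  {Oak} + {Quarry, Knoll, Orwell}: 30 + 48 = 78
  {Quarry} + {Oak, Knoll, Orwell}: 28 + 44 = 72
  {Oak, Quarry} + {Knoll, Orwell}: 50 + 42 = 92
  {Knoll} + {Oak, Quarry, Orwell}: 38 + 50 = 88
  {Oak, Knoll} + {Quarry, Orwell}: 44 + 38 = 82
  {Quarry, Knoll} + {Oak, Orwell}: 44 + 30 = 74
  … (7 splits in total)
  {Oak, Quarry, Knoll} + {Orwell}: 50 + 18 = 68  ← best
Best: vehicle 1 Upland → Oak → Knoll → Quarry → Upland = 50; vehicle 2 Upland → Orwell → Upland = 18; combined 68.

Minimum combined distance: 68 miles.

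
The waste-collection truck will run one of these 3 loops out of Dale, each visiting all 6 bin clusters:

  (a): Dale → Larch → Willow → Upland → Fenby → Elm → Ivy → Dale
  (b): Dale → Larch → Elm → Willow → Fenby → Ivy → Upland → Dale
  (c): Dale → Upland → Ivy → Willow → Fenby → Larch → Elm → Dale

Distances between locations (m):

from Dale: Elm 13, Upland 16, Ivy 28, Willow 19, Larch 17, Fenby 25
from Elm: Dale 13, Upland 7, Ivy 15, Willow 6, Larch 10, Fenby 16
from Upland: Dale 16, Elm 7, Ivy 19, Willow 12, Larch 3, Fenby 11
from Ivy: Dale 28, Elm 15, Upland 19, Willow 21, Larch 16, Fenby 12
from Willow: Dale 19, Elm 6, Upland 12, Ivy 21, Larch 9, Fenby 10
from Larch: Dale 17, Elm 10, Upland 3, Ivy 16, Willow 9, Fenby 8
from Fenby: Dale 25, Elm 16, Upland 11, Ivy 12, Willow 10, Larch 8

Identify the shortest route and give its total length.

Shortest is (b), total 90 m.

(a): 17 + 9 + 12 + 11 + 16 + 15 + 28 = 108
(b): 17 + 10 + 6 + 10 + 12 + 19 + 16 = 90
(c): 16 + 19 + 21 + 10 + 8 + 10 + 13 = 97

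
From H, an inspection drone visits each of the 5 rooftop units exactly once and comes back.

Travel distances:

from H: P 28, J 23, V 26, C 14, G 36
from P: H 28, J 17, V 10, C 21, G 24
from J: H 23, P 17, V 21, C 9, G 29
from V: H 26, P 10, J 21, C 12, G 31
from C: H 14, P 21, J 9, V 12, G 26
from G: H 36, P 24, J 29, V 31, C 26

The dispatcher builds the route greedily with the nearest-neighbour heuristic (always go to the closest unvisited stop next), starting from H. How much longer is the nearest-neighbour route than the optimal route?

H: C=14, J=23, V=26, P=28, G=36 ⇒ C
C: J=9, V=12, P=21, G=26 ⇒ J
J: P=17, V=21, G=29 ⇒ P
P: V=10, G=24 ⇒ V
V: G=31 ⇒ G
NN route H → C → J → P → V → G → H costs 117.
Optimal: H → J → G → P → V → C → H costs 112 (by enumerating all 60 distinct tours).
Excess = 117 − 112 = 5.

Excess over optimum: 5.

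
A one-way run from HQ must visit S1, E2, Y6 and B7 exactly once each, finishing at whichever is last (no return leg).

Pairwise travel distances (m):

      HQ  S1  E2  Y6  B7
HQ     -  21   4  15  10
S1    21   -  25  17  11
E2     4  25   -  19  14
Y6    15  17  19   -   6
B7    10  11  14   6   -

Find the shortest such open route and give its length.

There are 4! = 24 possible orderings.
HQ→S1→E2→Y6→B7: 21+25+19+6 = 71
HQ→S1→E2→B7→Y6: 21+25+14+6 = 66
HQ→S1→Y6→E2→B7: 21+17+19+14 = 71
HQ→S1→Y6→B7→E2: 21+17+6+14 = 58
HQ→S1→B7→E2→Y6: 21+11+14+19 = 65
HQ→S1→B7→Y6→E2: 21+11+6+19 = 57
HQ→E2→S1→Y6→B7: 4+25+17+6 = 52
HQ→E2→S1→B7→Y6: 4+25+11+6 = 46
HQ→E2→Y6→S1→B7: 4+19+17+11 = 51
HQ→E2→Y6→B7→S1: 4+19+6+11 = 40
HQ→E2→B7→S1→Y6: 4+14+11+17 = 46
HQ→E2→B7→Y6→S1: 4+14+6+17 = 41
HQ→Y6→S1→E2→B7: 15+17+25+14 = 71
HQ→Y6→S1→B7→E2: 15+17+11+14 = 57
… (10 more)
The minimum is 40.
One shortest path: HQ → E2 → Y6 → B7 → S1.

Minimum one-way distance = 40 m.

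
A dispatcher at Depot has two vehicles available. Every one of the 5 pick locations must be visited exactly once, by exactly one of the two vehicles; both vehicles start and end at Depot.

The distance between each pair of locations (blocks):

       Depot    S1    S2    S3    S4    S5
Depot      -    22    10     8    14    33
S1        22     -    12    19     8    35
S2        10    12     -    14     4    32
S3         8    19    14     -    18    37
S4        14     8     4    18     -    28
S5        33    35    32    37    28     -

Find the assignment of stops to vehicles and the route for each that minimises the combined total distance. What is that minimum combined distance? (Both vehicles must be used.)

Check every non-empty split of the stops between the two vehicles; for each half take its own optimal tour:
  {S1} + {S2, S3, S4, S5}: 44 + 87 = 131
  {S2} + {S1, S3, S4, S5}: 20 + 96 = 116
  {S1, S2} + {S3, S4, S5}: 44 + 87 = 131
  {S3} + {S1, S2, S4, S5}: 16 + 90 = 106
  {S1, S3} + {S2, S4, S5}: 49 + 75 = 124
  {S2, S3} + {S1, S4, S5}: 32 + 90 = 122
  … (15 splits in total)
Best: vehicle 1 Depot → S3 → Depot = 16; vehicle 2 Depot → S2 → S4 → S1 → S5 → Depot = 90; combined 106.

106 blocks — the smallest possible combined total.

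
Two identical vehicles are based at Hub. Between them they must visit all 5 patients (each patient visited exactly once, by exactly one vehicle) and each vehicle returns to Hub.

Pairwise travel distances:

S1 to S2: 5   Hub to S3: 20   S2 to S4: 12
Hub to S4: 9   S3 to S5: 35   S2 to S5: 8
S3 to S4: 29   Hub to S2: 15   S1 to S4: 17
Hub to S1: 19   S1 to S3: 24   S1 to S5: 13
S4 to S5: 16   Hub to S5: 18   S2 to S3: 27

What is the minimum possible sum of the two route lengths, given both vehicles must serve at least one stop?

Try each way of splitting the stops between the two vehicles (each non-empty) and, for each split, find the best tour for each vehicle:
  {S1} + {S2, S3, S4, S5}: 38 + 80 = 118
  {S2} + {S1, S3, S4, S5}: 30 + 82 = 112
  {S1, S2} + {S3, S4, S5}: 39 + 80 = 119
  {S3} + {S1, S2, S4, S5}: 40 + 57 = 97
  {S1, S3} + {S2, S4, S5}: 63 + 47 = 110
  {S2, S3} + {S1, S4, S5}: 62 + 57 = 119
  … (15 splits in total)
  {S4} + {S1, S2, S3, S5}: 18 + 75 = 93  ← best
Best: vehicle 1 Hub → S4 → Hub = 18; vehicle 2 Hub → S3 → S1 → S2 → S5 → Hub = 75; combined 93.

Minimum combined distance: 93.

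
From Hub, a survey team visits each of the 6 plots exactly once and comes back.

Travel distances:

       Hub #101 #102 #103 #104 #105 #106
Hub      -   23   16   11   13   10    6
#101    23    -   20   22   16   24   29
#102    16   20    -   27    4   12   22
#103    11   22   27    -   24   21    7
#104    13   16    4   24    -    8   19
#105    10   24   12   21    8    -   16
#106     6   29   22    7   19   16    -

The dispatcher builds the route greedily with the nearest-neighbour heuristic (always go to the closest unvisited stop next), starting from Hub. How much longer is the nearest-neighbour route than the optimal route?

Hub: #106=6, #105=10, #103=11, #104=13, #102=16, #101=23 ⇒ #106
#106: #103=7, #105=16, #104=19, #102=22, #101=29 ⇒ #103
#103: #105=21, #101=22, #104=24, #102=27 ⇒ #105
#105: #104=8, #102=12, #101=24 ⇒ #104
#104: #102=4, #101=16 ⇒ #102
#102: #101=20 ⇒ #101
NN route Hub → #106 → #103 → #105 → #104 → #102 → #101 → Hub costs 89.
Optimal: Hub → #105 → #102 → #104 → #101 → #103 → #106 → Hub costs 77 (by enumerating all 360 distinct tours).
Excess = 89 − 77 = 12.

The nearest-neighbour route is 12 longer than optimal.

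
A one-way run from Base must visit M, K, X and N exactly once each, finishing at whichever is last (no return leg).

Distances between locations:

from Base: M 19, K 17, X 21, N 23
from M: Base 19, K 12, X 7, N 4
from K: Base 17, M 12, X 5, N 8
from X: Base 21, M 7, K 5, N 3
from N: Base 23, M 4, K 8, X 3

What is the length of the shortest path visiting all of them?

There are 4! = 24 possible orderings.
Base → M → K → X → N: 19+12+5+3 = 39
Base → M → K → N → X: 19+12+8+3 = 42
Base → M → X → K → N: 19+7+5+8 = 39
Base → M → X → N → K: 19+7+3+8 = 37
Base → M → N → K → X: 19+4+8+5 = 36
Base → M → N → X → K: 19+4+3+5 = 31
Base → K → M → X → N: 17+12+7+3 = 39
Base → K → M → N → X: 17+12+4+3 = 36
Base → K → X → M → N: 17+5+7+4 = 33
Base → K → X → N → M: 17+5+3+4 = 29
Base → K → N → M → X: 17+8+4+7 = 36
Base → K → N → X → M: 17+8+3+7 = 35
Base → X → M → K → N: 21+7+12+8 = 48
Base → X → M → N → K: 21+7+4+8 = 40
… (10 more)
The minimum is 29.
One shortest path: Base → K → X → N → M.

Shortest open route: 29.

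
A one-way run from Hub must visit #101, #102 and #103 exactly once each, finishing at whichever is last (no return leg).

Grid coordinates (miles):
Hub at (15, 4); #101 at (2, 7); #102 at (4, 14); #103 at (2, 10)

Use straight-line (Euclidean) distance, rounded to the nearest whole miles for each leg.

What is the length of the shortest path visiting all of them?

There are 3! = 6 possible orderings.
Hub→#101→#102→#103: 13+7+4 = 24
Hub→#101→#103→#102: 13+3+4 = 20
Hub→#102→#101→#103: 15+7+3 = 25
Hub→#102→#103→#101: 15+4+3 = 22
Hub→#103→#101→#102: 14+3+7 = 24
Hub→#103→#102→#101: 14+4+7 = 25
The minimum is 20.
One shortest path: Hub → #101 → #103 → #102.

20 miles — the minimum one-way total.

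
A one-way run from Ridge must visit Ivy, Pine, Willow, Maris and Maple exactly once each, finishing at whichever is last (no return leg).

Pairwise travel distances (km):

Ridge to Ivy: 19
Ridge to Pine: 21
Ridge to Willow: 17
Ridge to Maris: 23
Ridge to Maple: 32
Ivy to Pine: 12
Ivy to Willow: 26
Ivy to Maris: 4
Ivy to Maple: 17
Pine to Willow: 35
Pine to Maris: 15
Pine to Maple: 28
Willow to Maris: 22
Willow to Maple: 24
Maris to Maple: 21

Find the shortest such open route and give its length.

There are 5! = 120 possible orderings.
Ridge→Ivy→Pine→Willow→Maris→Maple: 19+12+35+22+21 = 109
Ridge→Ivy→Pine→Willow→Maple→Maris: 19+12+35+24+21 = 111
Ridge→Ivy→Pine→Maris→Willow→Maple: 19+12+15+22+24 = 92
Ridge→Ivy→Pine→Maris→Maple→Willow: 19+12+15+21+24 = 91
Ridge→Ivy→Pine→Maple→Willow→Maris: 19+12+28+24+22 = 105
Ridge→Ivy→Pine→Maple→Maris→Willow: 19+12+28+21+22 = 102
Ridge→Ivy→Willow→Pine→Maris→Maple: 19+26+35+15+21 = 116
Ridge→Ivy→Willow→Pine→Maple→Maris: 19+26+35+28+21 = 129
Ridge→Ivy→Willow→Maris→Pine→Maple: 19+26+22+15+28 = 110
Ridge→Ivy→Willow→Maris→Maple→Pine: 19+26+22+21+28 = 116
Ridge→Ivy→Willow→Maple→Pine→Maris: 19+26+24+28+15 = 112
Ridge→Ivy→Willow→Maple→Maris→Pine: 19+26+24+21+15 = 105
Ridge→Ivy→Maris→Pine→Willow→Maple: 19+4+15+35+24 = 97
Ridge→Ivy→Maris→Pine→Maple→Willow: 19+4+15+28+24 = 90
… (106 more)
Ridge→Willow→Maple→Ivy→Maris→Pine: 17+24+17+4+15 = 77  ← best
The minimum is 77.
One shortest path: Ridge → Willow → Maple → Ivy → Maris → Pine.

Shortest open route: 77 km.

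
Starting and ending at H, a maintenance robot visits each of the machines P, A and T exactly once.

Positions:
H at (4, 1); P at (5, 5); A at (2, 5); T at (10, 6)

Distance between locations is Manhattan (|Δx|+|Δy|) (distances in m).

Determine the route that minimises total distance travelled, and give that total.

Shortest round trip = 26 m.

There are 3 distinct closed tours to check (reversals are equivalent).
H→P→A→T→H: 5+3+9+11 = 28
H→P→T→A→H: 5+6+9+6 = 26
H→A→P→T→H: 6+3+6+11 = 26
The minimum is 26.
One optimal route: H → P → T → A → H (or its reverse).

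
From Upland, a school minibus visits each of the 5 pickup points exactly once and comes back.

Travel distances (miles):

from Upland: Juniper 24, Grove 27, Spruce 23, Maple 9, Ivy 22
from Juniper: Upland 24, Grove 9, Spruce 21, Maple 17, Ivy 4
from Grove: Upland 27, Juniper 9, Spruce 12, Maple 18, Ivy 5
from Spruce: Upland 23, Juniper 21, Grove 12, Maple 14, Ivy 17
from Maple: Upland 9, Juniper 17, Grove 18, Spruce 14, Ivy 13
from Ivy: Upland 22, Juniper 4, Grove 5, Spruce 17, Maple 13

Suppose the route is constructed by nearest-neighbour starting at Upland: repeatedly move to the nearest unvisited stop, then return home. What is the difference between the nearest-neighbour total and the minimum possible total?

Upland: Maple=9, Ivy=22, Spruce=23, Juniper=24, Grove=27 ⇒ Maple
Maple: Ivy=13, Spruce=14, Juniper=17, Grove=18 ⇒ Ivy
Ivy: Juniper=4, Grove=5, Spruce=17 ⇒ Juniper
Juniper: Grove=9, Spruce=21 ⇒ Grove
Grove: Spruce=12 ⇒ Spruce
NN route Upland → Maple → Ivy → Juniper → Grove → Spruce → Upland costs 70.
Optimal: Upland → Juniper → Ivy → Grove → Spruce → Maple → Upland costs 68 (by enumerating all 60 distinct tours).
Excess = 70 − 68 = 2.

The nearest-neighbour route is 2 miles longer than optimal.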